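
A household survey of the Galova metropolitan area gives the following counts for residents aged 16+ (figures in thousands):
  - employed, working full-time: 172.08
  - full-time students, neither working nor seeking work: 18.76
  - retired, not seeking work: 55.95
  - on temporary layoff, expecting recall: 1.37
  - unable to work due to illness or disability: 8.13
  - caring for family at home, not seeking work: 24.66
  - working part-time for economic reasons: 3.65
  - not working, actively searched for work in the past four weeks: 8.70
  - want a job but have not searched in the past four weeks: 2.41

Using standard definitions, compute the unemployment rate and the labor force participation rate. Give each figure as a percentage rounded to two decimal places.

Unemployment rate ≈ 5.42%; labor force participation rate ≈ 62.83%.

Employed = 172.08 + 3.65 = 175.73 thousand (anyone who worked, including part-time for economic reasons, counts as employed).
Unemployed = 1.37 + 8.70 = 10.07 thousand (jobless and actively searching, or on temporary layoff).
Labor force = 175.73 + 10.07 = 185.80 thousand.
Not in labor force = 18.76 + 55.95 + 8.13 + 24.66 + 2.41 = 109.91 thousand (those not working and not actively searching are outside the labor force — including those who want a job but have given up searching).
Civilian working-age population = 185.80 + 109.91 = 295.71 thousand.
Unemployment rate = 10.07 / 185.80 = 5.42%.
Labor force participation rate = 185.80 / 295.71 = 62.83%.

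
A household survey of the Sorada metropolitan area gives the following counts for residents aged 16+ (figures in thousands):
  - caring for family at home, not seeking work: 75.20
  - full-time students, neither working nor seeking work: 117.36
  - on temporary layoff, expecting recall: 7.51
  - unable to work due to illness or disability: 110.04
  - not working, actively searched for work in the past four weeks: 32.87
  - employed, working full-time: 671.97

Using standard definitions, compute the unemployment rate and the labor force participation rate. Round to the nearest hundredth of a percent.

Employed = 671.97 thousand.
Unemployed = 7.51 + 32.87 = 40.38 thousand (jobless and actively searching, or on temporary layoff).
Labor force = 671.97 + 40.38 = 712.35 thousand.
Not in labor force = 75.20 + 117.36 + 110.04 = 302.60 thousand (those not working and not actively searching are outside the labor force).
Civilian working-age population = 712.35 + 302.60 = 1,014.95 thousand.
Unemployment rate = 40.38 / 712.35 = 5.67%.
Labor force participation rate = 712.35 / 1,014.95 = 70.19%.

Unemployment rate ≈ 5.67%; labor force participation rate ≈ 70.19%.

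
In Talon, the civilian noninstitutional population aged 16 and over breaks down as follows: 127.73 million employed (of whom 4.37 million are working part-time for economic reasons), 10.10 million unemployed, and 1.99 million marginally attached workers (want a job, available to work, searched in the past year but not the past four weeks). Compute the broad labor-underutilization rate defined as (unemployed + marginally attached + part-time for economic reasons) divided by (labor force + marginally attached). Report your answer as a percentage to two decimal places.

Labor force = 127.73 + 10.10 = 137.83 million.
Numerator = 10.10 + 1.99 + 4.37 = 16.46 million.
Denominator = 137.83 + 1.99 = 139.82 million.
Broad rate = 16.46 / 139.82 = 11.77%.

Broad underutilization rate ≈ 11.77%.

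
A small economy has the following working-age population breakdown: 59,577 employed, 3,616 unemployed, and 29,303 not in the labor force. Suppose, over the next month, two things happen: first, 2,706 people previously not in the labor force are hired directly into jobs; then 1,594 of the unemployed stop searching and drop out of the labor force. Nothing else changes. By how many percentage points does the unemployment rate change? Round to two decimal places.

Initially, labor force = 59,577 + 3,616 = 63,193, so u = 3,616/63,193 = 5.72%.
After the first change, employed and labor force both rise by 2,706; unemployed unchanged → E = 62,283, U = 3,616, labor force = 65,899.
After the second change, unemployed and labor force both fall by 1,594 → E = 62,283, U = 2,022, labor force = 64,305.
New unemployment rate = 2,022 / 64,305 = 3.14%.
Change = 3.14% − 5.72% = −2.58 percentage points.

The unemployment rate changes by −2.58 percentage points.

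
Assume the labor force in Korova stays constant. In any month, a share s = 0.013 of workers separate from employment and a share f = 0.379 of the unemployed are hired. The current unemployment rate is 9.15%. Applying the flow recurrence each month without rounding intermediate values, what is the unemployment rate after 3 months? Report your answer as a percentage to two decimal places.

With a fixed labor force, u_{t+1} = u_t + s·(1−u_t) − f·u_t = u_t·(1−s−f) + s.
Here 1−s−f = 0.608 and s = 0.013.
u_1 = 0.091500 × 0.608 + 0.013 = 0.068632.
u_2 = 0.068632 × 0.608 + 0.013 = 0.054728.
u_3 = 0.054728 × 0.608 + 0.013 = 0.046275.

Unemployment rate after three months ≈ 4.63%.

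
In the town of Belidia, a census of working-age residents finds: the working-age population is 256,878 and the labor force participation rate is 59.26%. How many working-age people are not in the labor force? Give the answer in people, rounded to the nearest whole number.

About 104,652 are not in the labor force.

Share not in the labor force = 1 − 0.5926 = 0.4074.
Not in labor force = 0.4074 × 256,878 ≈ 104,652.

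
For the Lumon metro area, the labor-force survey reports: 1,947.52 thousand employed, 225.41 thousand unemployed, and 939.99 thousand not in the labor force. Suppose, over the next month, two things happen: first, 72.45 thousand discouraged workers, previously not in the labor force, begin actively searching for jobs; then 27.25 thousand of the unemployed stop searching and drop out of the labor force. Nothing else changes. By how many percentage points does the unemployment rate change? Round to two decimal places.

Initially, labor force = 1,947.52 + 225.41 = 2,172.93 thousand, so u = 225.41/2,172.93 = 10.37%.
After the first change, unemployed and labor force both rise by 72.45 → E = 1,947.52, U = 297.86, labor force = 2,245.38 thousand.
After the second change, unemployed and labor force both fall by 27.25 → E = 1,947.52, U = 270.61, labor force = 2,218.13 thousand.
New unemployment rate = 270.61 / 2,218.13 = 12.20%.
Change = 12.20% − 10.37% = +1.83 percentage points.

The unemployment rate changes by +1.83 percentage points.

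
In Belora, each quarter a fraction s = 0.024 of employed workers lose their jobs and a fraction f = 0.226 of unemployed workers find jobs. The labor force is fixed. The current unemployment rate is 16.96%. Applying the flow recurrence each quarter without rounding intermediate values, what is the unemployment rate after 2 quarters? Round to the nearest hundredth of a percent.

With a fixed labor force, u_{t+1} = u_t + s·(1−u_t) − f·u_t = u_t·(1−s−f) + s.
Here 1−s−f = 0.750 and s = 0.024.
u_1 = 0.169600 × 0.750 + 0.024 = 0.151200.
u_2 = 0.151200 × 0.750 + 0.024 = 0.137400.

Unemployment rate after two quarters ≈ 13.74%.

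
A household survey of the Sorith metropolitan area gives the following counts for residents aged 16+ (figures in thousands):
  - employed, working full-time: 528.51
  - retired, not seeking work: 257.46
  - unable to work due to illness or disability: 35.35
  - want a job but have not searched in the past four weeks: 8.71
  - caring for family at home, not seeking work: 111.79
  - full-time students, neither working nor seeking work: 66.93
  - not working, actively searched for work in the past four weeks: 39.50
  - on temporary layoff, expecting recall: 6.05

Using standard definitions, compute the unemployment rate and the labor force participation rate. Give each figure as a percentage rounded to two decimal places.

Employed = 528.51 thousand.
Unemployed = 39.50 + 6.05 = 45.55 thousand (jobless and actively searching, or on temporary layoff).
Labor force = 528.51 + 45.55 = 574.06 thousand.
Not in labor force = 257.46 + 35.35 + 8.71 + 111.79 + 66.93 = 480.24 thousand (those not working and not actively searching are outside the labor force — including those who want a job but have given up searching).
Civilian working-age population = 574.06 + 480.24 = 1,054.30 thousand.
Unemployment rate = 45.55 / 574.06 = 7.93%.
Labor force participation rate = 574.06 / 1,054.30 = 54.45%.

Unemployment rate ≈ 7.93%; labor force participation rate ≈ 54.45%.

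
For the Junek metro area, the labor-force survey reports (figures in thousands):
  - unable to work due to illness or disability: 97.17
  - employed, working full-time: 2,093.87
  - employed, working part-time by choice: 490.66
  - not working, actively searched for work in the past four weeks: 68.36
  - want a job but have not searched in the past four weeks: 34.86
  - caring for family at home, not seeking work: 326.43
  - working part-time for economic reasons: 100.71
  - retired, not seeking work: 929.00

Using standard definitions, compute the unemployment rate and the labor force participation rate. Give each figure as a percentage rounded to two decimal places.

Employed = 2,093.87 + 490.66 + 100.71 = 2,685.24 thousand (anyone who worked, including part-time for economic reasons, counts as employed).
Unemployed = 68.36 thousand.
Labor force = 2,685.24 + 68.36 = 2,753.60 thousand.
Not in labor force = 97.17 + 34.86 + 326.43 + 929.00 = 1,387.46 thousand (those not working and not actively searching are outside the labor force — including those who want a job but have given up searching).
Civilian working-age population = 2,753.60 + 1,387.46 = 4,141.06 thousand.
Unemployment rate = 68.36 / 2,753.60 = 2.48%.
Labor force participation rate = 2,753.60 / 4,141.06 = 66.50%.

Unemployment rate ≈ 2.48%; labor force participation rate ≈ 66.50%.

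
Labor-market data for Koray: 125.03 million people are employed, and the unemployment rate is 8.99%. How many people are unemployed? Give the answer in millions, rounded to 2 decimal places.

About 12.35 million are unemployed.

Let U be the number unemployed. The labor force is E + U, and U/(E+U) = 0.0899.
So U = 0.0899 × 125.03 / (1 − 0.0899) = 11.2402 / 0.9101 ≈ 12.35 million.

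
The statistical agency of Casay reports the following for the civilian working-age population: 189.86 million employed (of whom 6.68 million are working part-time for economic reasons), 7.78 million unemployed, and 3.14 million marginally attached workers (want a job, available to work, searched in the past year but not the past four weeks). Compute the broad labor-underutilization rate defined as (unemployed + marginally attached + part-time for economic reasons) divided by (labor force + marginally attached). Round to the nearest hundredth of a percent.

Broad underutilization rate ≈ 8.77%.

Labor force = 189.86 + 7.78 = 197.64 million.
Numerator = 7.78 + 3.14 + 6.68 = 17.60 million.
Denominator = 197.64 + 3.14 = 200.78 million.
Broad rate = 17.60 / 200.78 = 8.77%.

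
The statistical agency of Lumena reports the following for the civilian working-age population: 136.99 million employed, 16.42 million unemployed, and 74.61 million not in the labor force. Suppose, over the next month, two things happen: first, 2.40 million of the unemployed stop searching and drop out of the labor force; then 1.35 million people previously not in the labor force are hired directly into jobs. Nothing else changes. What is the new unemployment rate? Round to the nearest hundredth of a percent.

Initially, labor force = 136.99 + 16.42 = 153.41 million, so u = 16.42/153.41 = 10.70%.
After the first change, unemployed and labor force both fall by 2.40 → E = 136.99, U = 14.02, labor force = 151.01 million.
After the second change, employed and labor force both rise by 1.35; unemployed unchanged → E = 138.34, U = 14.02, labor force = 152.36 million.
New unemployment rate = 14.02 / 152.36 = 9.20%.

New unemployment rate ≈ 9.20%.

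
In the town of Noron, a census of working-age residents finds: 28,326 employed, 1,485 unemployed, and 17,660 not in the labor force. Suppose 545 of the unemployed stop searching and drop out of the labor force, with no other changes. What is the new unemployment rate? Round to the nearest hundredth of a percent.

Initially, labor force = 28,326 + 1,485 = 29,811, so u = 1,485/29,811 = 4.98%.
After the change, unemployed and labor force both fall by 545 → E = 28,326, U = 940, labor force = 29,266.
New unemployment rate = 940 / 29,266 = 3.21%.

New unemployment rate ≈ 3.21%.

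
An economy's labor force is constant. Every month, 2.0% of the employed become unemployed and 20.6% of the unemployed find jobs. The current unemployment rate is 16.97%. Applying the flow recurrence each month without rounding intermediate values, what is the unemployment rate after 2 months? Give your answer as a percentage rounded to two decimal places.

With a fixed labor force, u_{t+1} = u_t + s·(1−u_t) − f·u_t = u_t·(1−s−f) + s.
Here 1−s−f = 0.774 and s = 0.020.
u_1 = 0.169700 × 0.774 + 0.020 = 0.151348.
u_2 = 0.151348 × 0.774 + 0.020 = 0.137143.

Unemployment rate after two months ≈ 13.71%.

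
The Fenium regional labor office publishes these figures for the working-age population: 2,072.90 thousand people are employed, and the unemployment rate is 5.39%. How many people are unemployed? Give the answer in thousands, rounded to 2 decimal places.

Let U be the number unemployed. The labor force is E + U, and U/(E+U) = 0.0539.
So U = 0.0539 × 2,072.90 / (1 − 0.0539) = 111.7293 / 0.9461 ≈ 118.09 thousand.

About 118.09 thousand are unemployed.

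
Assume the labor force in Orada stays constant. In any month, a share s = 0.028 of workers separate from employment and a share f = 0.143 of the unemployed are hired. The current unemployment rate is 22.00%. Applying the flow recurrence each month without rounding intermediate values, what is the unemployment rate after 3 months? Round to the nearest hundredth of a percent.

Unemployment rate after three months ≈ 19.58%.

With a fixed labor force, u_{t+1} = u_t + s·(1−u_t) − f·u_t = u_t·(1−s−f) + s.
Here 1−s−f = 0.829 and s = 0.028.
u_1 = 0.220000 × 0.829 + 0.028 = 0.210380.
u_2 = 0.210380 × 0.829 + 0.028 = 0.202405.
u_3 = 0.202405 × 0.829 + 0.028 = 0.195794.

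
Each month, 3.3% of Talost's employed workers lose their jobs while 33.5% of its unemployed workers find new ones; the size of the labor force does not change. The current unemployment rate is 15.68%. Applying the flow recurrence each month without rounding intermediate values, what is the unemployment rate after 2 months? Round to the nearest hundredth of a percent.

With a fixed labor force, u_{t+1} = u_t + s·(1−u_t) − f·u_t = u_t·(1−s−f) + s.
Here 1−s−f = 0.632 and s = 0.033.
u_1 = 0.156800 × 0.632 + 0.033 = 0.132098.
u_2 = 0.132098 × 0.632 + 0.033 = 0.116486.

Unemployment rate after two months ≈ 11.65%.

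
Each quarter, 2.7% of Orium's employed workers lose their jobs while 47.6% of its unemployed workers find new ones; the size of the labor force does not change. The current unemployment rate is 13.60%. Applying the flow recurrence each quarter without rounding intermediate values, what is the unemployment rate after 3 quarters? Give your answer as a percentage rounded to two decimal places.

Unemployment rate after three quarters ≈ 6.38%.

With a fixed labor force, u_{t+1} = u_t + s·(1−u_t) − f·u_t = u_t·(1−s−f) + s.
Here 1−s−f = 0.497 and s = 0.027.
u_1 = 0.136000 × 0.497 + 0.027 = 0.094592.
u_2 = 0.094592 × 0.497 + 0.027 = 0.074012.
u_3 = 0.074012 × 0.497 + 0.027 = 0.063784.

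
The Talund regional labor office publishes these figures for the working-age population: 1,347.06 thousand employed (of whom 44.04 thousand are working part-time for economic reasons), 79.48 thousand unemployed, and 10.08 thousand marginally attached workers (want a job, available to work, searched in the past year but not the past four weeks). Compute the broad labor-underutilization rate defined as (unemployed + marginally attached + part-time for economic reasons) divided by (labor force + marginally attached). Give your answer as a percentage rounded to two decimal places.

Broad underutilization rate ≈ 9.30%.

Labor force = 1,347.06 + 79.48 = 1,426.54 thousand.
Numerator = 79.48 + 10.08 + 44.04 = 133.60 thousand.
Denominator = 1,426.54 + 10.08 = 1,436.62 thousand.
Broad rate = 133.60 / 1,436.62 = 9.30%.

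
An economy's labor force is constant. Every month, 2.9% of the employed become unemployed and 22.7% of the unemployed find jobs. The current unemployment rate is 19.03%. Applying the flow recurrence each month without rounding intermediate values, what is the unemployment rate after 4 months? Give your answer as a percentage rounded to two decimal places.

With a fixed labor force, u_{t+1} = u_t + s·(1−u_t) − f·u_t = u_t·(1−s−f) + s.
Here 1−s−f = 0.744 and s = 0.029.
u_1 = 0.190300 × 0.744 + 0.029 = 0.170583.
u_2 = 0.170583 × 0.744 + 0.029 = 0.155914.
u_3 = 0.155914 × 0.744 + 0.029 = 0.145000.
u_4 = 0.145000 × 0.744 + 0.029 = 0.136880.

Unemployment rate after four months ≈ 13.69%.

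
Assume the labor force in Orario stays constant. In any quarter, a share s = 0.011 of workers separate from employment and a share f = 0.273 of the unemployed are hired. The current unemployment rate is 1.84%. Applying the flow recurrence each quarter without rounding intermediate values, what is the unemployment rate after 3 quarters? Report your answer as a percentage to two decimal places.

Unemployment rate after three quarters ≈ 3.13%.

With a fixed labor force, u_{t+1} = u_t + s·(1−u_t) − f·u_t = u_t·(1−s−f) + s.
Here 1−s−f = 0.716 and s = 0.011.
u_1 = 0.018400 × 0.716 + 0.011 = 0.024174.
u_2 = 0.024174 × 0.716 + 0.011 = 0.028309.
u_3 = 0.028309 × 0.716 + 0.011 = 0.031269.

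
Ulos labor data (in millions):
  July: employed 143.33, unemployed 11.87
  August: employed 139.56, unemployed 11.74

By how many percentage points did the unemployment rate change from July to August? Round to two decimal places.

July: labor force = 143.33 + 11.87 = 155.20; u = 11.87/155.20 = 7.65%.
August: labor force = 139.56 + 11.74 = 151.30; u = 11.74/151.30 = 7.76%.
Change = 7.76% − 7.65% = +0.11 pp.

The unemployment rate changed by +0.11 percentage points.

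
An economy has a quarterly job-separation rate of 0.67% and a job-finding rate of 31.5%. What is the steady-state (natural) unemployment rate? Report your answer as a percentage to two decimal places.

At steady state the flows balance: s·E = f·U, so U/(E+U) = s/(s+f).
u* = 0.67 / (0.67 + 31.5) = 0.67 / 32.17 = 2.08%.

Steady-state unemployment rate ≈ 2.08%.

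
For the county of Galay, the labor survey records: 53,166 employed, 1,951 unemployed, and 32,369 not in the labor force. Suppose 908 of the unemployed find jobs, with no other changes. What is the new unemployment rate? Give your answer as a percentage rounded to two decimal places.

Initially, labor force = 53,166 + 1,951 = 55,117, so u = 1,951/55,117 = 3.54%.
After the change, unemployed falls and employed rises by 908; labor force unchanged → E = 54,074, U = 1,043, labor force = 55,117.
New unemployment rate = 1,043 / 55,117 = 1.89%.

New unemployment rate ≈ 1.89%.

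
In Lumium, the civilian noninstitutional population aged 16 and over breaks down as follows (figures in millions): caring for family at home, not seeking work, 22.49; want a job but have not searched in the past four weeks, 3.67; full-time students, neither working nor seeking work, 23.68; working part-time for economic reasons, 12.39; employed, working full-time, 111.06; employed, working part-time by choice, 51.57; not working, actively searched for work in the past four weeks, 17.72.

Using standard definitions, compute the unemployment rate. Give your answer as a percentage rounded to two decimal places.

Unemployment rate ≈ 9.19%.

Employed = 12.39 + 111.06 + 51.57 = 175.02 million (anyone who worked, including part-time for economic reasons, counts as employed).
Unemployed = 17.72 million.
Labor force = 175.02 + 17.72 = 192.74 million.
Unemployment rate = 17.72 / 192.74 = 9.19%.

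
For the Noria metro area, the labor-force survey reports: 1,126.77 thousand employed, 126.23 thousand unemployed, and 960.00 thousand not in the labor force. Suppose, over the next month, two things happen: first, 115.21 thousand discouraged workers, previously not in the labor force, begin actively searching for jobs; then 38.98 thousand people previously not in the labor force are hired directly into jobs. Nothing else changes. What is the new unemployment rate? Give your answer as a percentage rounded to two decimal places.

New unemployment rate ≈ 17.16%.

Initially, labor force = 1,126.77 + 126.23 = 1,253.00 thousand, so u = 126.23/1,253.00 = 10.07%.
After the first change, unemployed and labor force both rise by 115.21 → E = 1,126.77, U = 241.44, labor force = 1,368.21 thousand.
After the second change, employed and labor force both rise by 38.98; unemployed unchanged → E = 1,165.75, U = 241.44, labor force = 1,407.19 thousand.
New unemployment rate = 241.44 / 1,407.19 = 17.16%.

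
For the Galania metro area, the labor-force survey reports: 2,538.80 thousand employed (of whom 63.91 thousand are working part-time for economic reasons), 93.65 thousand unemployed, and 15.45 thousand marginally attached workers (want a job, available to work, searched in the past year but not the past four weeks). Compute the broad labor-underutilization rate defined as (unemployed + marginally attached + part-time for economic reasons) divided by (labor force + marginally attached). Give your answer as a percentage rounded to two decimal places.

Labor force = 2,538.80 + 93.65 = 2,632.45 thousand.
Numerator = 93.65 + 15.45 + 63.91 = 173.01 thousand.
Denominator = 2,632.45 + 15.45 = 2,647.90 thousand.
Broad rate = 173.01 / 2,647.90 = 6.53%.

Broad underutilization rate ≈ 6.53%.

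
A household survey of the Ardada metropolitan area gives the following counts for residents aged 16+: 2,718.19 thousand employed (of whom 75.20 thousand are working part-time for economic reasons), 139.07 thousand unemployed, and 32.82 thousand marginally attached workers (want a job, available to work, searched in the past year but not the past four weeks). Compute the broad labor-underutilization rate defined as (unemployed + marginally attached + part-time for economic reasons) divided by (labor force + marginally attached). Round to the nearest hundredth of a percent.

Labor force = 2,718.19 + 139.07 = 2,857.26 thousand.
Numerator = 139.07 + 32.82 + 75.20 = 247.09 thousand.
Denominator = 2,857.26 + 32.82 = 2,890.08 thousand.
Broad rate = 247.09 / 2,890.08 = 8.55%.

Broad underutilization rate ≈ 8.55%.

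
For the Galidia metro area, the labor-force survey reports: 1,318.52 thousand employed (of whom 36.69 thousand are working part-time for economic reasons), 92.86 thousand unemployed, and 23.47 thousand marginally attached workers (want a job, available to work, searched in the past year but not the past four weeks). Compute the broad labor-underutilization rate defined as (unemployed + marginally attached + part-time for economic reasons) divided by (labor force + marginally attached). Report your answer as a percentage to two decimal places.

Broad underutilization rate ≈ 10.66%.

Labor force = 1,318.52 + 92.86 = 1,411.38 thousand.
Numerator = 92.86 + 23.47 + 36.69 = 153.02 thousand.
Denominator = 1,411.38 + 23.47 = 1,434.85 thousand.
Broad rate = 153.02 / 1,434.85 = 10.66%.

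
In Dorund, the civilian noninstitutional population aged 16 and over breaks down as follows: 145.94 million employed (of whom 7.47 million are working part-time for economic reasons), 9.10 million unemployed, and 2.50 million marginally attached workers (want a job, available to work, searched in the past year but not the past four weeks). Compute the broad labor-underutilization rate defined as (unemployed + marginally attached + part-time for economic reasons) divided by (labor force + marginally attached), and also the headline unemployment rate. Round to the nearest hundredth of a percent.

Labor force = 145.94 + 9.10 = 155.04 million.
Numerator = 9.10 + 2.50 + 7.47 = 19.07 million.
Denominator = 155.04 + 2.50 = 157.54 million.
Broad rate = 19.07 / 157.54 = 12.10%.
Headline unemployment rate = 9.10 / 155.04 = 5.87%.

Broad underutilization rate ≈ 12.10%; headline unemployment rate ≈ 5.87%.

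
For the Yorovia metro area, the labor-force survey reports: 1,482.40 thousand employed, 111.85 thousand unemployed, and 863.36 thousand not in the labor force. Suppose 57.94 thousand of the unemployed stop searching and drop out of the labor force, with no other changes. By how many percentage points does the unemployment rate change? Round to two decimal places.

Initially, labor force = 1,482.40 + 111.85 = 1,594.25 thousand, so u = 111.85/1,594.25 = 7.02%.
After the change, unemployed and labor force both fall by 57.94 → E = 1,482.40, U = 53.91, labor force = 1,536.31 thousand.
New unemployment rate = 53.91 / 1,536.31 = 3.51%.
Change = 3.51% − 7.02% = −3.51 percentage points.

The unemployment rate changes by −3.51 percentage points.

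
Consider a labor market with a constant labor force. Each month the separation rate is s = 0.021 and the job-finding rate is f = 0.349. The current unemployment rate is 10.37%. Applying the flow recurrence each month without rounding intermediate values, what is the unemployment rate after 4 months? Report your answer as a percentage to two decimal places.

With a fixed labor force, u_{t+1} = u_t + s·(1−u_t) − f·u_t = u_t·(1−s−f) + s.
Here 1−s−f = 0.630 and s = 0.021.
u_1 = 0.103700 × 0.630 + 0.021 = 0.086331.
u_2 = 0.086331 × 0.630 + 0.021 = 0.075389.
u_3 = 0.075389 × 0.630 + 0.021 = 0.068495.
u_4 = 0.068495 × 0.630 + 0.021 = 0.064152.

Unemployment rate after four months ≈ 6.42%.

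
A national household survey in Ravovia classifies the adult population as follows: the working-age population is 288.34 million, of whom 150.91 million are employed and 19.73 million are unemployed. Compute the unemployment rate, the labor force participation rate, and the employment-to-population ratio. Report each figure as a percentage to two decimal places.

Labor force = employed + unemployed = 150.91 + 19.73 = 170.64 million.
Unemployment rate = 19.73 / 170.64 = 11.56%.
Labor force participation rate = 170.64 / 288.34 = 59.18%.
Employment-population ratio = 150.91 / 288.34 = 52.34%.

Unemployment rate ≈ 11.56%; labor force participation rate ≈ 59.18%; employment-population ratio ≈ 52.34%.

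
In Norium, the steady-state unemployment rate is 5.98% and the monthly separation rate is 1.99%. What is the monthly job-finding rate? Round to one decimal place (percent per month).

Job-finding rate ≈ 31.3% per month.

From u* = s/(s+f): f = s·(1−u)/u.
f = 1.99 × (1 − 0.0598) / 0.0598 = 1.8710 / 0.0598 ≈ 31.3% per month.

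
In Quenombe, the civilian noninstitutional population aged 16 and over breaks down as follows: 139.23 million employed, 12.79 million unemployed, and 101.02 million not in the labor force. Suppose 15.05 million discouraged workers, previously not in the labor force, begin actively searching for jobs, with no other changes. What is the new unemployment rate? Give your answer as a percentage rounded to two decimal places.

Initially, labor force = 139.23 + 12.79 = 152.02 million, so u = 12.79/152.02 = 8.41%.
After the change, unemployed and labor force both rise by 15.05 → E = 139.23, U = 27.84, labor force = 167.07 million.
New unemployment rate = 27.84 / 167.07 = 16.66%.

New unemployment rate ≈ 16.66%.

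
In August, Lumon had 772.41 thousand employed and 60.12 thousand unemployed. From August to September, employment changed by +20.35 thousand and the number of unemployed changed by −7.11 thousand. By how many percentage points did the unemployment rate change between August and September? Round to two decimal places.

August: labor force = 772.41 + 60.12 = 832.53; u = 60.12/832.53 = 7.22%.
September: labor force = 792.76 + 53.01 = 845.77; u = 53.01/845.77 = 6.27%.
Change = 6.27% − 7.22% = −0.95 pp.

The unemployment rate changed by −0.95 percentage points.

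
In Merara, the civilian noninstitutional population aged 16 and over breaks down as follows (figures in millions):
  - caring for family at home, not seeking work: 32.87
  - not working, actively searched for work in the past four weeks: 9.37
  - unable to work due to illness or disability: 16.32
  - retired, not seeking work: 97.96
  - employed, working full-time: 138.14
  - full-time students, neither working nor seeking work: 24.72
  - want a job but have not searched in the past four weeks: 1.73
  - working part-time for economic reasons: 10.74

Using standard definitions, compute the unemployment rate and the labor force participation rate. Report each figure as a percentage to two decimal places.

Employed = 138.14 + 10.74 = 148.88 million (anyone who worked, including part-time for economic reasons, counts as employed).
Unemployed = 9.37 million.
Labor force = 148.88 + 9.37 = 158.25 million.
Not in labor force = 32.87 + 16.32 + 97.96 + 24.72 + 1.73 = 173.60 million (those not working and not actively searching are outside the labor force — including those who want a job but have given up searching).
Civilian working-age population = 158.25 + 173.60 = 331.85 million.
Unemployment rate = 9.37 / 158.25 = 5.92%.
Labor force participation rate = 158.25 / 331.85 = 47.69%.

Unemployment rate ≈ 5.92%; labor force participation rate ≈ 47.69%.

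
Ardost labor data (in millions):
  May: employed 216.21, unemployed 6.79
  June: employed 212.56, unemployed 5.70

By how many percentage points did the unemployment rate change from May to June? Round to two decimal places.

The unemployment rate changed by −0.43 percentage points.

May: labor force = 216.21 + 6.79 = 223.00; u = 6.79/223.00 = 3.04%.
June: labor force = 212.56 + 5.70 = 218.26; u = 5.70/218.26 = 2.61%.
Change = 2.61% − 3.04% = −0.43 pp.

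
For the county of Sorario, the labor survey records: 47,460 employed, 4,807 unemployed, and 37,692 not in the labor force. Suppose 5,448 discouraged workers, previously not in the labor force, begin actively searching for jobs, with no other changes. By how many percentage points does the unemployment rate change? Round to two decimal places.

The unemployment rate changes by +8.57 percentage points.

Initially, labor force = 47,460 + 4,807 = 52,267, so u = 4,807/52,267 = 9.20%.
After the change, unemployed and labor force both rise by 5,448 → E = 47,460, U = 10,255, labor force = 57,715.
New unemployment rate = 10,255 / 57,715 = 17.77%.
Change = 17.77% − 9.20% = +8.57 percentage points.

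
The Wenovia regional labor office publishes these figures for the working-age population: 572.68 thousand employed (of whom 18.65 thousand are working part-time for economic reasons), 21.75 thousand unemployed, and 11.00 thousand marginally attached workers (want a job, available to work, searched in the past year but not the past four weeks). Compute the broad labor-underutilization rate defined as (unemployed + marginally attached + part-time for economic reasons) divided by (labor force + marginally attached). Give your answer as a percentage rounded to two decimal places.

Broad underutilization rate ≈ 8.49%.

Labor force = 572.68 + 21.75 = 594.43 thousand.
Numerator = 21.75 + 11.00 + 18.65 = 51.40 thousand.
Denominator = 594.43 + 11.00 = 605.43 thousand.
Broad rate = 51.40 / 605.43 = 8.49%.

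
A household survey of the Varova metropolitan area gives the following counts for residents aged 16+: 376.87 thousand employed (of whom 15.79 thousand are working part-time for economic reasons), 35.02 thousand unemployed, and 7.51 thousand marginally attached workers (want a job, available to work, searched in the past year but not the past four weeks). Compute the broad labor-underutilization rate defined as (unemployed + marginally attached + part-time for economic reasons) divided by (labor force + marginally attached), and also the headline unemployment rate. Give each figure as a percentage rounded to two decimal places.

Labor force = 376.87 + 35.02 = 411.89 thousand.
Numerator = 35.02 + 7.51 + 15.79 = 58.32 thousand.
Denominator = 411.89 + 7.51 = 419.40 thousand.
Broad rate = 58.32 / 419.40 = 13.91%.
Headline unemployment rate = 35.02 / 411.89 = 8.50%.

Broad underutilization rate ≈ 13.91%; headline unemployment rate ≈ 8.50%.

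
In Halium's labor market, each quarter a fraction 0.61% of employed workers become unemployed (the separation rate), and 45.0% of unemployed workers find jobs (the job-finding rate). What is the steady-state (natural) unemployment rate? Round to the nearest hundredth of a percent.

At steady state the flows balance: s·E = f·U, so U/(E+U) = s/(s+f).
u* = 0.61 / (0.61 + 45.0) = 0.61 / 45.61 = 1.34%.

Steady-state unemployment rate ≈ 1.34%.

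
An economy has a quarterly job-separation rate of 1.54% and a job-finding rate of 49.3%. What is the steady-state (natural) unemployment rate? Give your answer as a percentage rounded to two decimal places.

At steady state the flows balance: s·E = f·U, so U/(E+U) = s/(s+f).
u* = 1.54 / (1.54 + 49.3) = 1.54 / 50.84 = 3.03%.

Steady-state unemployment rate ≈ 3.03%.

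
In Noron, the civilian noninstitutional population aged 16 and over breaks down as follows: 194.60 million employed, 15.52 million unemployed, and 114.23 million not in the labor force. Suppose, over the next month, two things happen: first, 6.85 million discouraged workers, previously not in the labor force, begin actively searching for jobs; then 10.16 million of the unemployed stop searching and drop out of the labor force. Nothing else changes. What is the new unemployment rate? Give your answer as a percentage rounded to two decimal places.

New unemployment rate ≈ 5.90%.

Initially, labor force = 194.60 + 15.52 = 210.12 million, so u = 15.52/210.12 = 7.39%.
After the first change, unemployed and labor force both rise by 6.85 → E = 194.60, U = 22.37, labor force = 216.97 million.
After the second change, unemployed and labor force both fall by 10.16 → E = 194.60, U = 12.21, labor force = 206.81 million.
New unemployment rate = 12.21 / 206.81 = 5.90%.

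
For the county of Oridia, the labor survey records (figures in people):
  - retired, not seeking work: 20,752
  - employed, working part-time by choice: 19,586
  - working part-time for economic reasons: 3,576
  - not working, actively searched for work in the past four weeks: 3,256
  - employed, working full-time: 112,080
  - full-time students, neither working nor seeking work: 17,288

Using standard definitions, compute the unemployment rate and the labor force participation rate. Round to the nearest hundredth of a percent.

Employed = 19,586 + 3,576 + 112,080 = 135,242 (anyone who worked, including part-time for economic reasons, counts as employed).
Unemployed = 3,256.
Labor force = 135,242 + 3,256 = 138,498.
Not in labor force = 20,752 + 17,288 = 38,040 (those not working and not actively searching are outside the labor force).
Civilian working-age population = 138,498 + 38,040 = 176,538.
Unemployment rate = 3,256 / 138,498 = 2.35%.
Labor force participation rate = 138,498 / 176,538 = 78.45%.

Unemployment rate ≈ 2.35%; labor force participation rate ≈ 78.45%.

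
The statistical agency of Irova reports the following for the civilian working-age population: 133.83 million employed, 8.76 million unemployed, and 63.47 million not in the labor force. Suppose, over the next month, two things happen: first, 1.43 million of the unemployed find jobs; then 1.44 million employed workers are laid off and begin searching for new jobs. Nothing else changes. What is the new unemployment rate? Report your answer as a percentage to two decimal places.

New unemployment rate ≈ 6.15%.

Initially, labor force = 133.83 + 8.76 = 142.59 million, so u = 8.76/142.59 = 6.14%.
After the first change, unemployed falls and employed rises by 1.43; labor force unchanged → E = 135.26, U = 7.33, labor force = 142.59 million.
After the second change, employed falls and unemployed rises by 1.44; labor force unchanged → E = 133.82, U = 8.77, labor force = 142.59 million.
New unemployment rate = 8.77 / 142.59 = 6.15%.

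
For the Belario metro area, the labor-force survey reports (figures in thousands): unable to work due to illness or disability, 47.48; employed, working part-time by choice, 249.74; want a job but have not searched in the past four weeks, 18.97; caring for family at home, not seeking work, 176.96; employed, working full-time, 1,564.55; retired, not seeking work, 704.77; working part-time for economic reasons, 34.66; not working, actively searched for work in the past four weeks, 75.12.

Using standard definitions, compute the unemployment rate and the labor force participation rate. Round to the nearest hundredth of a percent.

Employed = 249.74 + 1,564.55 + 34.66 = 1,848.95 thousand (anyone who worked, including part-time for economic reasons, counts as employed).
Unemployed = 75.12 thousand.
Labor force = 1,848.95 + 75.12 = 1,924.07 thousand.
Not in labor force = 47.48 + 18.97 + 176.96 + 704.77 = 948.18 thousand (those not working and not actively searching are outside the labor force — including those who want a job but have given up searching).
Civilian working-age population = 1,924.07 + 948.18 = 2,872.25 thousand.
Unemployment rate = 75.12 / 1,924.07 = 3.90%.
Labor force participation rate = 1,924.07 / 2,872.25 = 66.99%.

Unemployment rate ≈ 3.90%; labor force participation rate ≈ 66.99%.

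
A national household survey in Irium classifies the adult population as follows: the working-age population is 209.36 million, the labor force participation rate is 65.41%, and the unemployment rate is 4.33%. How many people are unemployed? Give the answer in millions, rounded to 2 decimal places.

About 5.93 million are unemployed.

Labor force = 0.6541 × 209.36 = 136.94 million.
Unemployed = 0.0433 × 136.94 ≈ 5.93 million.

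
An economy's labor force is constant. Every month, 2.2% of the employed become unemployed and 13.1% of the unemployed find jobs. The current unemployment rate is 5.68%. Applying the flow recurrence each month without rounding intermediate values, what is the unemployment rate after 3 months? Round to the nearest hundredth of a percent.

With a fixed labor force, u_{t+1} = u_t + s·(1−u_t) − f·u_t = u_t·(1−s−f) + s.
Here 1−s−f = 0.847 and s = 0.022.
u_1 = 0.056800 × 0.847 + 0.022 = 0.070110.
u_2 = 0.070110 × 0.847 + 0.022 = 0.081383.
u_3 = 0.081383 × 0.847 + 0.022 = 0.090931.

Unemployment rate after three months ≈ 9.09%.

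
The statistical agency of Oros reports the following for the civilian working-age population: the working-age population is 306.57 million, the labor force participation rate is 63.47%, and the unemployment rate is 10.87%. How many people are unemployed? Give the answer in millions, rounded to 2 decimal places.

Labor force = 0.6347 × 306.57 = 194.58 million.
Unemployed = 0.1087 × 194.58 ≈ 21.15 million.

About 21.15 million are unemployed.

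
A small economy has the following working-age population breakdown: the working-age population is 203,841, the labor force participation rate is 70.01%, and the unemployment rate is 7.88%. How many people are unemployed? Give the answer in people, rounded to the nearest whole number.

Labor force = 0.7001 × 203,841 = 142,709.
Unemployed = 0.0788 × 142,709 ≈ 11,245.

About 11,245 are unemployed.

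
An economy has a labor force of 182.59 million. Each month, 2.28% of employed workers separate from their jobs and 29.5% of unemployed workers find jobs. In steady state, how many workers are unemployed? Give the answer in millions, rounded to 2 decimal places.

Steady-state unemployment rate u* = s/(s+f) = 2.28/(2.28+29.5) = 0.071743.
Unemployed = u* × labor force = 0.071743 × 182.59 ≈ 13.10 million.

About 13.10 million are unemployed in steady state.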